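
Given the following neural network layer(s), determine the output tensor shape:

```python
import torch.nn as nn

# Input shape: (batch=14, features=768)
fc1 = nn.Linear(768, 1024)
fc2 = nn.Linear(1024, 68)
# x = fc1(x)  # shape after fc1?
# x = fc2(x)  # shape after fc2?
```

Input: (14, 768) -> after fc1: (14, 1024) -> Output: (14, 68)

Answer: (14, 68)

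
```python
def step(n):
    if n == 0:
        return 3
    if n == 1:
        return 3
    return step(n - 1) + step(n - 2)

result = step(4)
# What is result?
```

Build up from base cases: step(0)=3, step(1)=3, step(2)=6, step(3)=9, step(4)=15

Answer: 15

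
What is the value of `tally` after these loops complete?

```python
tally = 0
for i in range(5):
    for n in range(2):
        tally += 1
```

5 * 2 = 10
`tally` takes the values: 0 → 1 → 2 → 3 → 4 → 5 → 6 → 7 → 8 → 9 → 10

Answer: 10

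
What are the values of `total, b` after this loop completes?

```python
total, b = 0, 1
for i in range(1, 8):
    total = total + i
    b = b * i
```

Sum and factorial of 1 to 7
`total, b` takes the values: (0, 1) → (1, 1) → (3, 1) → (3, 2) → (6, 2) → (6, 6) → (10, 6) → (10, 24) → (15, 24) → (15, 120) → (21, 120) → (21, 720) → (28, 720) → (28, 5040)

Answer: 28, 5040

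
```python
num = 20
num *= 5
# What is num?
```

Trace:
`num = 20` → num = 20
`num *= 5` → num = 100
So num = 100

Answer: 100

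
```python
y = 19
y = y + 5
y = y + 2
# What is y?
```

Trace:
`y = 19` → y = 19
`y = y + 5` → y = 24
`y = y + 2` → y = 26
So y = 26

Answer: 26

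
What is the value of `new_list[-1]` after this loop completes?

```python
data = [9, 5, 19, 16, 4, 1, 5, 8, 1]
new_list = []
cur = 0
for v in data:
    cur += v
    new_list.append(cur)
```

Cumulative sum ends at 68
`new_list` takes the values: [] → [9] → [9, 14] → [9, 14, 33] → [9, 14, 33, 49] → [9, 14, 33, 49, 53] → [9, 14, 33, 49, 53, 54] → [9, 14, 33, 49, 53, 54, 59] → [9, 14, 33, 49, 53, 54, 59, 67] → [9, 14, 33, 49, 53, 54, 59, 67, 68]
So `new_list[-1]` = 68

Answer: 68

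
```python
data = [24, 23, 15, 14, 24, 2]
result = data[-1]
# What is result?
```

Trace:
`data = [24, 23, 15, 14, 24, 2]` → data = [24, 23, 15, 14, 24, 2]
`result = data[-1]` → result = 2
So result = 2

Answer: 2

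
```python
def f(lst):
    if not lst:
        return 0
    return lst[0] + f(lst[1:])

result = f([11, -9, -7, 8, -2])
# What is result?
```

11 + (-9) + (-7) + 8 + (-2) + 0 = 1

Answer: 1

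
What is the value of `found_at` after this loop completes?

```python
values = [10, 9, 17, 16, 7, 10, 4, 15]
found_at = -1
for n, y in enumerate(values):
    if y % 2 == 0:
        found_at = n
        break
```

First even number index in [10, 9, 17, 16, 7, 10, 4, 15]
`found_at` takes the values: -1 → 0

Answer: 0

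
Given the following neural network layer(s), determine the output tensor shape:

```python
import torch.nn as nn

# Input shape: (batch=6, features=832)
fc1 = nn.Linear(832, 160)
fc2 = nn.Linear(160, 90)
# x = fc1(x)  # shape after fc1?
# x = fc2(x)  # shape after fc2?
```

Input: (6, 832) -> after fc1: (6, 160) -> Output: (6, 90)

Answer: (6, 90)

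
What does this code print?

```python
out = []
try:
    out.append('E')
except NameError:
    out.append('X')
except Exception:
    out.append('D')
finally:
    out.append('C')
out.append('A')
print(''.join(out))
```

Execution trace: 'E' (try body, no exception) → 'C' (finally) → 'A' (after the try/except). Output: ECA

Answer: ECA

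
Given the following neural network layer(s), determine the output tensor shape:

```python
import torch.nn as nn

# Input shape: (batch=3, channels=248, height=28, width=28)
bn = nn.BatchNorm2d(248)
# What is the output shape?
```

Input: (3, 248, 28, 28) -> Output: (3, 248, 28, 28)

Answer: (3, 248, 28, 28)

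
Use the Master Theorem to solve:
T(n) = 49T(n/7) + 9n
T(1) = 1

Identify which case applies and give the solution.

a=49, b=7, f(n)=9n. log_7(49) = 2. Since c=1 < 2, Case 1 applies: T(n) = Θ(n^log_b(a)) = O(n^2).

Answer: O(n^2) - Case 1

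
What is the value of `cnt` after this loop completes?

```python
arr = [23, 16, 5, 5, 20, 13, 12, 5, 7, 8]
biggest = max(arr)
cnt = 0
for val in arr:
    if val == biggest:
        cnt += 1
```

Count of max value 23 in [23, 16, 5, 5, 20, 13, 12, 5, 7, 8]
`cnt` takes the values: 0 → 1

Answer: 1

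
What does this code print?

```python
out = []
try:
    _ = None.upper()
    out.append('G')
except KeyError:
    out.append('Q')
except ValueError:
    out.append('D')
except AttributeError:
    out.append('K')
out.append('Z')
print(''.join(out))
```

Execution trace: 'K' (except AttributeError) → 'Z' (after the try/except). Output: KZ

Answer: KZ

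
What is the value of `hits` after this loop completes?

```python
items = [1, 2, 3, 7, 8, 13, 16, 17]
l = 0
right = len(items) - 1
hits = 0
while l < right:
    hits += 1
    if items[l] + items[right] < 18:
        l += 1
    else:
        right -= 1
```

Steps to find pair summing to 18
`hits` takes the values: 0 → 1 → 2 → 3 → 4 → 5 → 6 → 7

Answer: 7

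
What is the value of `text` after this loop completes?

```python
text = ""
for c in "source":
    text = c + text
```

Reverse 'source'
`text` takes the values: "" → "s" → "os" → "uos" → "ruos" → "cruos" → "ecruos"

Answer: "ecruos"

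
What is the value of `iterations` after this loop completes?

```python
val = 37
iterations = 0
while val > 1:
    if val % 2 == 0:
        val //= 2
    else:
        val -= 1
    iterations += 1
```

Steps to reduce 37 to 1
`iterations` takes the values: 0 → 1 → 2 → 3 → 4 → 5 → 6 → 7

Answer: 7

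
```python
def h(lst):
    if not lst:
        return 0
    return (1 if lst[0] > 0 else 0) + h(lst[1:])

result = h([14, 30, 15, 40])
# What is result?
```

Count of positive elements in [14, 30, 15, 40] = 4

Answer: 4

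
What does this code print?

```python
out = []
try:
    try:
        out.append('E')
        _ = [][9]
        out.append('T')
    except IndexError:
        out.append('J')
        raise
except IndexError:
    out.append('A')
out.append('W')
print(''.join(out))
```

Execution trace: 'E' (inner try body) → 'J' (inner except IndexError) → 'A' (outer except IndexError) → 'W' (after the try/except). Output: EJAW

Answer: EJAW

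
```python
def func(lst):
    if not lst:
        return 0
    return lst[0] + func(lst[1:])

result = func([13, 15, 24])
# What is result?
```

13 + 15 + 24 + 0 = 52

Answer: 52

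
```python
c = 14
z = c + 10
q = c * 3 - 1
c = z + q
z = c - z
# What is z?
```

Trace:
`c = 14` → c = 14
`z = c + 10` → z = 24
`q = c * 3 - 1` → q = 41
`c = z + q` → c = 65
`z = c - z` → z = 41
So z = 41

Answer: 41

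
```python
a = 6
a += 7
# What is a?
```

Trace:
`a = 6` → a = 6
`a += 7` → a = 13
So a = 13

Answer: 13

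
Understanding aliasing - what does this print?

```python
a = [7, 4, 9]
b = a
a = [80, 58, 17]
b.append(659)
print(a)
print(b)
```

Key concept: rebinding vs mutation: a is rebound to a new list, b still points at the original.
Step by step:
`a = [7, 4, 9]` → a = [7, 4, 9]
`b = a` → b = [7, 4, 9] (same object as a)
`a = [80, 58, 17]` → a = [80, 58, 17]
`b.append(659)` → b = [7, 4, 9, 659]
`print(a)` → prints [80, 58, 17]
`print(b)` → prints [7, 4, 9, 659]

Answer:
[80, 58, 17]
[7, 4, 9, 659]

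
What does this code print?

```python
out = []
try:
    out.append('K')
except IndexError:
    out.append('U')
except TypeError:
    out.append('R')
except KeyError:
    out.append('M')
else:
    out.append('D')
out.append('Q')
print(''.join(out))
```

Execution trace: 'K' (try body, no exception) → 'D' (else) → 'Q' (after the try/except). Output: KDQ

Answer: KDQ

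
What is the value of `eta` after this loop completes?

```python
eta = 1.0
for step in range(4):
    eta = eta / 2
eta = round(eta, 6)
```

Halving LR 4 times: 1 / 2^4
`eta` takes the values: 1.0 → 0.5 → 0.25 → 0.125 → 0.0625

Answer: 0.0625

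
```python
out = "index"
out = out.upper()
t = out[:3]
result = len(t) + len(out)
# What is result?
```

Trace:
`out = "index"` → out = 'index'
`out = out.upper()` → out = 'INDEX'
`t = out[:3]` → t = 'IND'
`result = len(t) + len(out)` → result = 8
So result = 8

Answer: 8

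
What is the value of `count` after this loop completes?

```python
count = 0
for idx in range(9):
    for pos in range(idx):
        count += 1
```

Triangle number: 0+1+2+...+8
`count` takes the values: 0 → 1 → 2 → 3 → 4 → 5 → 6 → 7 → 8 → 9 → 10 → 11 → 12 → 13 → 14 → 15 → 16 → 17 → 18 → 19 → 20 → 21 → 22 → 23 → 24 → 25 → 26 → 27 → 28 → 29 → 30 → 31 → 32 → 33 → 34 → 35 → 36

Answer: 36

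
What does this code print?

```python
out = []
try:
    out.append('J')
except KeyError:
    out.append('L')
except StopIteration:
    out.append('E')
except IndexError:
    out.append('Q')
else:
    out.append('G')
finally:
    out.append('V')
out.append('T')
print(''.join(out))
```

Execution trace: 'J' (try body, no exception) → 'G' (else) → 'V' (finally) → 'T' (after the try/except). Output: JGVT

Answer: JGVT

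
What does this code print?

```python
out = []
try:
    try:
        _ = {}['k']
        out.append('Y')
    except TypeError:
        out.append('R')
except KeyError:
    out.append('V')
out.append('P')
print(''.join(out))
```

Execution trace: 'V' (outer except KeyError) → 'P' (after the try/except). Output: VP

Answer: VP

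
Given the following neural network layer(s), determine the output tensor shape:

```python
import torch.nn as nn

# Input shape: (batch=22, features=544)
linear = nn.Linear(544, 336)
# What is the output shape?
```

Input: (22, 544) -> Output: (22, 336)

Answer: (22, 336)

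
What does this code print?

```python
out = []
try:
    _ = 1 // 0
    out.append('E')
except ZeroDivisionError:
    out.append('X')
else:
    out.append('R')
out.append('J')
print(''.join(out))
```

Execution trace: 'X' (except ZeroDivisionError) → 'J' (after the try/except). Output: XJ

Answer: XJ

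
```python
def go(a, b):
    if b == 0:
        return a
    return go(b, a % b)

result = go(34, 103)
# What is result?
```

go(34, 103) -> go(103, 34) -> go(34, 1) -> go(1, 0) -> 1

Answer: 1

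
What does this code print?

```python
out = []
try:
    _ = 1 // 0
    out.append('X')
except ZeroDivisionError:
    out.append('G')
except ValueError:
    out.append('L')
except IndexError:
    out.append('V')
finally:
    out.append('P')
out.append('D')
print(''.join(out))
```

Execution trace: 'G' (except ZeroDivisionError) → 'P' (finally) → 'D' (after the try/except). Output: GPD

Answer: GPD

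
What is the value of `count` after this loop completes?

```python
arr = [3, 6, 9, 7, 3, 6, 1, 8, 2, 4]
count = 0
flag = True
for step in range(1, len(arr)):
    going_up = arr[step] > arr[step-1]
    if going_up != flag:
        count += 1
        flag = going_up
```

Count direction changes in [3, 6, 9, 7, 3, 6, 1, 8, 2, 4]
`count` takes the values: 0 → 1 → 2 → 3 → 4 → 5 → 6

Answer: 6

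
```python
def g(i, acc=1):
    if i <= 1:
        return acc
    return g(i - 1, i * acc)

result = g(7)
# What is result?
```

Accumulator trace (n, acc): (7, 1) -> (6, 7) -> (5, 42) -> (4, 210) -> (3, 840) -> (2, 2520) -> (1, 5040) -> return 5040

Answer: 5040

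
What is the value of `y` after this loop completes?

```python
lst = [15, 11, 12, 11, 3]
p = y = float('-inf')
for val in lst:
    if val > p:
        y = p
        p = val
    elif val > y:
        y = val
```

Second largest (with repeats) in [15, 11, 12, 11, 3]
`y` takes the values: -inf → 11 → 12

Answer: 12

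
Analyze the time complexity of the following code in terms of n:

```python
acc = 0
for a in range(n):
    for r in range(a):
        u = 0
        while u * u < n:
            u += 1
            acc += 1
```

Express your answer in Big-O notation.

Each loop level contributes: n × n × √n. Multiplying the contributions gives O(n^2√n).

Answer: O(n^2√n)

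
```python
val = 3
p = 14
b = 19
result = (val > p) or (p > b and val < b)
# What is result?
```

Trace:
`val = 3` → val = 3
`p = 14` → p = 14
`b = 19` → b = 19
`result = (val > p) or (p > b and val < b)` → result = False
So result = False

Answer: False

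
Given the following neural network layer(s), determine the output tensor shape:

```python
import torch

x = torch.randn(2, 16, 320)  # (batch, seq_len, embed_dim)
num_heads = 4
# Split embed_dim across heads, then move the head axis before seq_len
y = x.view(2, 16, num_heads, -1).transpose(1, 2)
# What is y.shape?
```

Input: (2, 16, 320) -> head_dim = 320 // 4 = 80; after view: (2, 16, 4, 80) -> after transpose(1, 2): (2, 4, 16, 80) -> Output: (2, 4, 16, 80)

Answer: (2, 4, 16, 80)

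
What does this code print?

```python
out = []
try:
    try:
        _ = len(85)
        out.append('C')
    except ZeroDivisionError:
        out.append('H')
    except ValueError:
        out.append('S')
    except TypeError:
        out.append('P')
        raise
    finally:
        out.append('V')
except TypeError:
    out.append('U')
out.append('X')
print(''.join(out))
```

Execution trace: 'P' (inner except TypeError) → 'V' (inner finally) → 'U' (outer except TypeError) → 'X' (after the try/except). Output: PVUX

Answer: PVUX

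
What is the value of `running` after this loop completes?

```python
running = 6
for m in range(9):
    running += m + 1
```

Start at 6, add 1 to 9 = 51
`running` takes the values: 6 → 7 → 9 → 12 → 16 → 21 → 27 → 34 → 42 → 51

Answer: 51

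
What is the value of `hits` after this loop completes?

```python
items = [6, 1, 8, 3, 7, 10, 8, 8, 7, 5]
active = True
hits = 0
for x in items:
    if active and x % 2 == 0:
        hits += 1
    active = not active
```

Count even values at even positions
`hits` takes the values: 0 → 1 → 2 → 3

Answer: 3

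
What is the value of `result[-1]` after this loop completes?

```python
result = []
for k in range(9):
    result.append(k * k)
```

Last element of squares 0 to 8
`result` takes the values: [] → [0] → [0, 1] → [0, 1, 4] → [0, 1, 4, 9] → [0, 1, 4, 9, 16] → [0, 1, 4, 9, 16, 25] → [0, 1, 4, 9, 16, 25, 36] → [0, 1, 4, 9, 16, 25, 36, 49] → [0, 1, 4, 9, 16, 25, 36, 49, 64]
So `result[-1]` = 64

Answer: 64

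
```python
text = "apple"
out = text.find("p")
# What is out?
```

Trace:
`text = "apple"` → text = 'apple'
`out = text.find("p")` → out = 1
So out = 1

Answer: 1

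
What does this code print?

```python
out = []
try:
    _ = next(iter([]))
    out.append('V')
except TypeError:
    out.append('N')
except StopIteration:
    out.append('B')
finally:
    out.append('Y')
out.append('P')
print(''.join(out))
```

Execution trace: 'B' (except StopIteration) → 'Y' (finally) → 'P' (after the try/except). Output: BYP

Answer: BYP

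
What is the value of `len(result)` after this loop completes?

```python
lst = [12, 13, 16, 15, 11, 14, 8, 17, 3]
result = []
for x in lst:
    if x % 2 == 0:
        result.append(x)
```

Count even numbers in [12, 13, 16, 15, 11, 14, 8, 17, 3]
`result` takes the values: [] → [12] → [12, 16] → [12, 16, 14] → [12, 16, 14, 8]
So `len(result)` = 4

Answer: 4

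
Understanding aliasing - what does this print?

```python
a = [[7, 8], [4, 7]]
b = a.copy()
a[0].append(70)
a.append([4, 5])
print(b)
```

Key concept: shallow copy with nested lists.
Step by step:
`a = [[7, 8], [4, 7]]` → a = [[7, 8], [4, 7]]
`b = a.copy()` → b = [[7, 8], [4, 7]]
`a[0].append(70)` → a = [[7, 8, 70], [4, 7]]; b = [[7, 8, 70], [4, 7]]
`a.append([4, 5])` → a = [[7, 8, 70], [4, 7], [4, 5]]
`print(b)` → prints [[7, 8, 70], [4, 7]]

Answer: [[7, 8, 70], [4, 7]]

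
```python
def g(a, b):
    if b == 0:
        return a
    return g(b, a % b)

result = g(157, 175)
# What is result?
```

g(157, 175) -> g(175, 157) -> g(157, 18) -> g(18, 13) -> g(13, 5) -> g(5, 3) -> g(3, 2) -> g(2, 1) -> g(1, 0) -> 1

Answer: 1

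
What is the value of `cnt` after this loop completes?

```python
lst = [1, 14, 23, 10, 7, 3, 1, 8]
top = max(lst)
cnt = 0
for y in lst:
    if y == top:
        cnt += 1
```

Count of max value 23 in [1, 14, 23, 10, 7, 3, 1, 8]
`cnt` takes the values: 0 → 1

Answer: 1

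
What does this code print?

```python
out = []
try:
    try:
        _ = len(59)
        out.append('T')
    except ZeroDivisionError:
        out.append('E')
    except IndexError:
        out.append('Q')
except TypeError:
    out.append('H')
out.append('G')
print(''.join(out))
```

Execution trace: 'H' (outer except TypeError) → 'G' (after the try/except). Output: HG

Answer: HG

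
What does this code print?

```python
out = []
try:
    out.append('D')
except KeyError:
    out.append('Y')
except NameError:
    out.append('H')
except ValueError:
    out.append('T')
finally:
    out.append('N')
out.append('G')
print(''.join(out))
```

Execution trace: 'D' (try body, no exception) → 'N' (finally) → 'G' (after the try/except). Output: DNG

Answer: DNG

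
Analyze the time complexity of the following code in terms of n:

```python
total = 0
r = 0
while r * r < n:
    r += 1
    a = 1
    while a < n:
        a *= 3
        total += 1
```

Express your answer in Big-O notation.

Each loop level contributes: √n × log n. Multiplying the contributions gives O(√n log n).

Answer: O(√n log n)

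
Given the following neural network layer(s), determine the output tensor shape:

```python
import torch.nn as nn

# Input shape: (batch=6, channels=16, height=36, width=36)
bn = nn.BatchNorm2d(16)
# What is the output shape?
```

Input: (6, 16, 36, 36) -> Output: (6, 16, 36, 36)

Answer: (6, 16, 36, 36)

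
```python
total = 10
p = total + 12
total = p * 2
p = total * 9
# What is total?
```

Trace:
`total = 10` → total = 10
`p = total + 12` → p = 22
`total = p * 2` → total = 44
`p = total * 9` → p = 396
So total = 44

Answer: 44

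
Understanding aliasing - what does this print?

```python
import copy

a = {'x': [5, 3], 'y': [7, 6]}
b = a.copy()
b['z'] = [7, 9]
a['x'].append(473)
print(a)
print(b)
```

Key concept: shallow copy of dict with mutable values.
Step by step:
`a = {'x': [5, 3], 'y': [7, 6]}` → a = {'x': [5, 3], 'y': [7, 6]}
`b = a.copy()` → b = {'x': [5, 3], 'y': [7, 6]}
`b['z'] = [7, 9]` → b = {'x': [5, 3], 'y': [7, 6], 'z': [7, 9]}
`a['x'].append(473)` → a = {'x': [5, 3, 473], 'y': [7, 6]}; b = {'x': [5, 3, 473], 'y': [7, 6], 'z': [7, 9]}
`print(a)` → prints {'x': [5, 3, 473], 'y': [7, 6]}
`print(b)` → prints {'x': [5, 3, 473], 'y': [7, 6], 'z': [7, 9]}

Answer:
{'x': [5, 3, 473], 'y': [7, 6]}
{'x': [5, 3, 473], 'y': [7, 6], 'z': [7, 9]}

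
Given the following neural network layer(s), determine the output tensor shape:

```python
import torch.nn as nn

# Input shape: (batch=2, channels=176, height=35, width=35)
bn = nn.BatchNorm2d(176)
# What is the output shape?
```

Input: (2, 176, 35, 35) -> Output: (2, 176, 35, 35)

Answer: (2, 176, 35, 35)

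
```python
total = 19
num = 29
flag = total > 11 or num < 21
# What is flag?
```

Trace:
`total = 19` → total = 19
`num = 29` → num = 29
`flag = total > 11 or num < 21` → flag = True
So flag = True

Answer: True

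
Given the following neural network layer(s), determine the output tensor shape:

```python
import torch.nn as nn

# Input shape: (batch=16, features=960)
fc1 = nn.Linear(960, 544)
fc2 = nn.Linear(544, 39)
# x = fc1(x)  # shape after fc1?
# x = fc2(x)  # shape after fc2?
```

Input: (16, 960) -> after fc1: (16, 544) -> Output: (16, 39)

Answer: (16, 39)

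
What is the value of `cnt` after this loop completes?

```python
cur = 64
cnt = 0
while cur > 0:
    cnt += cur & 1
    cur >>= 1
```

Count set bits in 64 (binary: 0b1000000)
`cnt` takes the values: 0 → 1

Answer: 1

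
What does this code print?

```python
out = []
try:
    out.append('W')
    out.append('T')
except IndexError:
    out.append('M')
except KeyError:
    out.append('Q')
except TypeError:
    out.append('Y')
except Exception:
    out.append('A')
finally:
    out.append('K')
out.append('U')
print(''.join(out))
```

Execution trace: 'W' (try body) → 'T' (try body, no exception) → 'K' (finally) → 'U' (after the try/except). Output: WTKU

Answer: WTKU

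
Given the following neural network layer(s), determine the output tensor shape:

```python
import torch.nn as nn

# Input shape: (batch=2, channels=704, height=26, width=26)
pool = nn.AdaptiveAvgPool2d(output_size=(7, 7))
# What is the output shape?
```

Input: (2, 704, 26, 26) -> Output: (2, 704, 7, 7)

Answer: (2, 704, 7, 7)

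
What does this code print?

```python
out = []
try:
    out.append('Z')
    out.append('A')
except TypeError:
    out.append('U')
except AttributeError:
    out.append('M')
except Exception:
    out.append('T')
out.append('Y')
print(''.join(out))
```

Execution trace: 'Z' (try body) → 'A' (try body, no exception) → 'Y' (after the try/except). Output: ZAY

Answer: ZAY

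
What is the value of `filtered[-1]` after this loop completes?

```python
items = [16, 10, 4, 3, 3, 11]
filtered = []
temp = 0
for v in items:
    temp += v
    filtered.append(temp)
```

Cumulative sum ends at 47
`filtered` takes the values: [] → [16] → [16, 26] → [16, 26, 30] → [16, 26, 30, 33] → [16, 26, 30, 33, 36] → [16, 26, 30, 33, 36, 47]
So `filtered[-1]` = 47

Answer: 47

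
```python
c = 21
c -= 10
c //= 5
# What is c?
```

Trace:
`c = 21` → c = 21
`c -= 10` → c = 11
`c //= 5` → c = 2
So c = 2

Answer: 2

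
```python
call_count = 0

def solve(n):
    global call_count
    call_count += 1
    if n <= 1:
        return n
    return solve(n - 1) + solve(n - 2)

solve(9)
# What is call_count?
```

Calls(n) = 1 + Calls(n-1) + Calls(n-2); Calls(0)=Calls(1)=1. For n=9 this gives 109.

Answer: 109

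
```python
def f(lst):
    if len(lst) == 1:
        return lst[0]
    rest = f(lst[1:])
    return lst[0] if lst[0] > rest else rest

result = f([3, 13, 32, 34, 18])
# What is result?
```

Recursive max over [3, 13, 32, 34, 18] = 34

Answer: 34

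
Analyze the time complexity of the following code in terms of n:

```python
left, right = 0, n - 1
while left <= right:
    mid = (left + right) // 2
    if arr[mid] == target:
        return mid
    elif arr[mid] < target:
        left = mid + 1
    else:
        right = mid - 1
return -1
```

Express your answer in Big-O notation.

This is Binary search in a sorted array. Time complexity: O(log n).

Answer: O(log n)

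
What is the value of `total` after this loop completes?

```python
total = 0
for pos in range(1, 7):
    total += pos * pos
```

Sum of squares 1² to 6² = 91
`total` takes the values: 0 → 1 → 5 → 14 → 30 → 55 → 91

Answer: 91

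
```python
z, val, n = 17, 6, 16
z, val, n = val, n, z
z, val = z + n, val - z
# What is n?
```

Trace:
`z, val, n = 17, 6, 16` → z = 17; val = 6; n = 16
`z, val, n = val, n, z` → z = 6; val = 16; n = 17
`z, val = z + n, val - z` → z = 23; val = 10
So n = 17

Answer: 17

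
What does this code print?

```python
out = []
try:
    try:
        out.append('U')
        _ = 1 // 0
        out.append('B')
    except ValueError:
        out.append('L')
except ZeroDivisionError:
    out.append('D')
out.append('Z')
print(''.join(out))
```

Execution trace: 'U' (try body) → 'D' (outer except ZeroDivisionError) → 'Z' (after the try/except). Output: UDZ

Answer: UDZ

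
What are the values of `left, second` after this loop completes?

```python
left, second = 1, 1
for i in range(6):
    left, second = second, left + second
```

Fibonacci: after 6 iterations
`left, second` takes the values: (1, 1) → (1, 2) → (2, 3) → (3, 5) → (5, 8) → (8, 13) → (13, 21)

Answer: 13, 21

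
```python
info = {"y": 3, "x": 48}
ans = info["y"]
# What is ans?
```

Trace:
`info = {"y": 3, "x": 48}` → info = {'y': 3, 'x': 48}
`ans = info["y"]` → ans = 3
So ans = 3

Answer: 3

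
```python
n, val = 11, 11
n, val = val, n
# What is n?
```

Trace:
`n, val = 11, 11` → n = 11; val = 11
`n, val = val, n` → n = 11; val = 11
So n = 11

Answer: 11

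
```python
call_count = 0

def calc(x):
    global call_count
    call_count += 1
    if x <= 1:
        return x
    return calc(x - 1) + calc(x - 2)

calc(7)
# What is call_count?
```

Calls(x) = 1 + Calls(x-1) + Calls(x-2); Calls(0)=Calls(1)=1. For x=7 this gives 41.

Answer: 41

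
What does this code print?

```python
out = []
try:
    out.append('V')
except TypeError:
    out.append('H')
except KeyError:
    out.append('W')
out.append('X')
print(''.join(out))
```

Execution trace: 'V' (try body, no exception) → 'X' (after the try/except). Output: VX

Answer: VX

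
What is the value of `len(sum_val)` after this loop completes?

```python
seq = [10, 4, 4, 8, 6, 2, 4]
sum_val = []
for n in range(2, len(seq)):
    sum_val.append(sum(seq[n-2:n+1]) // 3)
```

Number of 3-element averages
`sum_val` takes the values: [] → [6] → [6, 5] → [6, 5, 6] → [6, 5, 6, 5] → [6, 5, 6, 5, 4]
So `len(sum_val)` = 5

Answer: 5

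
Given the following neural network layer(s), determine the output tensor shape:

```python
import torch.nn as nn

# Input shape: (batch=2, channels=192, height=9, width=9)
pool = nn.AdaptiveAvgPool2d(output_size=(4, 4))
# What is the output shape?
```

Input: (2, 192, 9, 9) -> Output: (2, 192, 4, 4)

Answer: (2, 192, 4, 4)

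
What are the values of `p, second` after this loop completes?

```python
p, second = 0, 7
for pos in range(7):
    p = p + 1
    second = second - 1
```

p goes 0→7, second goes 7→0
`p, second` takes the values: (0, 7) → (1, 7) → (1, 6) → (2, 6) → (2, 5) → (3, 5) → (3, 4) → (4, 4) → (4, 3) → (5, 3) → (5, 2) → (6, 2) → (6, 1) → (7, 1) → (7, 0)

Answer: 7, 0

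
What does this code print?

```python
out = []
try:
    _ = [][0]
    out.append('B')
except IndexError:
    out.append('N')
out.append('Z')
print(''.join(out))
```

Execution trace: 'N' (except IndexError) → 'Z' (after the try/except). Output: NZ

Answer: NZ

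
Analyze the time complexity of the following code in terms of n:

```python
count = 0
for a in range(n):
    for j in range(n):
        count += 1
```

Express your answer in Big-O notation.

Each loop level contributes: n × n. Multiplying the contributions gives O(n^2).

Answer: O(n^2)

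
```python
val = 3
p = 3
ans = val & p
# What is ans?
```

Trace:
`val = 3` → val = 3
`p = 3` → p = 3
`ans = val & p` → ans = 3
So ans = 3

Answer: 3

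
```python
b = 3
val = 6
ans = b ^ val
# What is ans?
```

Trace:
`b = 3` → b = 3
`val = 6` → val = 6
`ans = b ^ val` → ans = 5
So ans = 5

Answer: 5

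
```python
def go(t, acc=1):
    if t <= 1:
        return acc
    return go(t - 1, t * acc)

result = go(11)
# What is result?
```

Accumulator trace (n, acc): (11, 1) -> (10, 11) -> (9, 110) -> (8, 990) -> (7, 7920) -> (6, 55440) -> (5, 332640) -> (4, 1663200) -> (3, 6652800) -> (2, 19958400) -> (1, 39916800) -> return 39916800

Answer: 39916800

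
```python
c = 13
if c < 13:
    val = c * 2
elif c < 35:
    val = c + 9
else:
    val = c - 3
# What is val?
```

Trace:
`c = 13` → c = 13
`if c < 13: ...` → c < 13 is False, c < 35 is True → val = 22
So val = 22

Answer: 22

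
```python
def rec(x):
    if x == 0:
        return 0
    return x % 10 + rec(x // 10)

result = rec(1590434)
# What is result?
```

Sum of digits of 1590434: 4 + 3 + 4 + 0 + 9 + 5 + 1 = 26

Answer: 26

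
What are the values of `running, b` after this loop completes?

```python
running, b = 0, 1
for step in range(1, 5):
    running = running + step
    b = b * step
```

Sum and factorial of 1 to 4
`running, b` takes the values: (0, 1) → (1, 1) → (3, 1) → (3, 2) → (6, 2) → (6, 6) → (10, 6) → (10, 24)

Answer: 10, 24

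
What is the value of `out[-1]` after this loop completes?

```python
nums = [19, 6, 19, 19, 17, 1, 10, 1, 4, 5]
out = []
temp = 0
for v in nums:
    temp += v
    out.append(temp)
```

Cumulative sum ends at 101
`out` takes the values: [] → [19] → [19, 25] → [19, 25, 44] → [19, 25, 44, 63] → [19, 25, 44, 63, 80] → [19, 25, 44, 63, 80, 81] → [19, 25, 44, 63, 80, 81, 91] → [19, 25, 44, 63, 80, 81, 91, 92] → [19, 25, 44, 63, 80, 81, 91, 92, 96] → [19, 25, 44, 63, 80, 81, 91, 92, 96, 101]
So `out[-1]` = 101

Answer: 101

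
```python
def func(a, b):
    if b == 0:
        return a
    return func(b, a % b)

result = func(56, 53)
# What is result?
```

func(56, 53) -> func(53, 3) -> func(3, 2) -> func(2, 1) -> func(1, 0) -> 1

Answer: 1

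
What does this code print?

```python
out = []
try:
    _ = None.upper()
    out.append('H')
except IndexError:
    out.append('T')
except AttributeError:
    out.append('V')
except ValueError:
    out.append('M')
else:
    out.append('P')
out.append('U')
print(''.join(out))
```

Execution trace: 'V' (except AttributeError) → 'U' (after the try/except). Output: VU

Answer: VU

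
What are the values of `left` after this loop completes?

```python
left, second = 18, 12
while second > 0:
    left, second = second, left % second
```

GCD of 18 and 12
`left` takes the values: 18 → 12 → 6

Answer: 6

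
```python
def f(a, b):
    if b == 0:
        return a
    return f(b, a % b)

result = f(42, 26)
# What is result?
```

f(42, 26) -> f(26, 16) -> f(16, 10) -> f(10, 6) -> f(6, 4) -> f(4, 2) -> f(2, 0) -> 2

Answer: 2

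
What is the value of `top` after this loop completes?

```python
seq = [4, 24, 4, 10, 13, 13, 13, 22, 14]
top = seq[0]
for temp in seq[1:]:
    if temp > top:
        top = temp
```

Maximum of [4, 24, 4, 10, 13, 13, 13, 22, 14]
`top` takes the values: 4 → 24

Answer: 24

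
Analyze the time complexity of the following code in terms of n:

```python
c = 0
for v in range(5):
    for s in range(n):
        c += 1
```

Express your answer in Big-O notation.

Each loop level contributes: 1 × n. Multiplying the contributions gives O(n).

Answer: O(n)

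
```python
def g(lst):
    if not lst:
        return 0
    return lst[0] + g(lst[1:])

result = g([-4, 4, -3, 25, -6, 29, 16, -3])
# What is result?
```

(-4) + 4 + (-3) + 25 + (-6) + 29 + 16 + (-3) + 0 = 58

Answer: 58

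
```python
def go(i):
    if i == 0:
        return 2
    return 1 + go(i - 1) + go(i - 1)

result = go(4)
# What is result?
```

go(i) = 1 + 2·go(i-1), go(0)=2. Closed form: (2+1)·2^4 - 1 = 47.

Answer: 47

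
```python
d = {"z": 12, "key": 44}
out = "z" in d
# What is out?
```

Trace:
`d = {"z": 12, "key": 44}` → d = {'z': 12, 'key': 44}
`out = "z" in d` → out = True
So out = True

Answer: True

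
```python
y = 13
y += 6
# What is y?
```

Trace:
`y = 13` → y = 13
`y += 6` → y = 19
So y = 19

Answer: 19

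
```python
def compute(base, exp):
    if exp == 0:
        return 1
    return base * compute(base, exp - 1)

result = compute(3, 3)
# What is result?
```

compute(3, 3) = 3 * 3 * 3 = 27

Answer: 27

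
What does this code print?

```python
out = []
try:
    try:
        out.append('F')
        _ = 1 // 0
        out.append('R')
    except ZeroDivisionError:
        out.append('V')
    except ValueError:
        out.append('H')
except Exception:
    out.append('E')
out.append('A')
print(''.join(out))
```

Execution trace: 'F' (inner try body) → 'V' (inner except ZeroDivisionError) → 'A' (after the try/except). Output: FVA

Answer: FVA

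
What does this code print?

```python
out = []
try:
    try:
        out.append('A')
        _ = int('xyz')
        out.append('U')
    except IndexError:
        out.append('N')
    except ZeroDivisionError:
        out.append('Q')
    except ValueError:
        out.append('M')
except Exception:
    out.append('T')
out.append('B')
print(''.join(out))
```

Execution trace: 'A' (inner try body) → 'M' (inner except ValueError) → 'B' (after the try/except). Output: AMB

Answer: AMB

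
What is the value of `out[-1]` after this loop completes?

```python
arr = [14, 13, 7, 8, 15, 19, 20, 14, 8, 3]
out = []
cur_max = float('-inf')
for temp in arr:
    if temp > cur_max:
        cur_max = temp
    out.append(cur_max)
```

Running max ends at 20
`out` takes the values: [] → [14] → [14, 14] → [14, 14, 14] → [14, 14, 14, 14] → [14, 14, 14, 14, 15] → [14, 14, 14, 14, 15, 19] → [14, 14, 14, 14, 15, 19, 20] → [14, 14, 14, 14, 15, 19, 20, 20] → [14, 14, 14, 14, 15, 19, 20, 20, 20] → [14, 14, 14, 14, 15, 19, 20, 20, 20, 20]
So `out[-1]` = 20

Answer: 20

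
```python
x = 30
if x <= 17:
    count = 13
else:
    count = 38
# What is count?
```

Trace:
`x = 30` → x = 30
`if x <= 17: ...` → x <= 17 is False, take else branch → count = 38
So count = 38

Answer: 38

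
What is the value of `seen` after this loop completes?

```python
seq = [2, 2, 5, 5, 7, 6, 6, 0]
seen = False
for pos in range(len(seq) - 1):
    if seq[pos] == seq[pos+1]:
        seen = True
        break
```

Check consecutive duplicates in [2, 2, 5, 5, 7, 6, 6, 0]
`seen` takes the values: False → True

Answer: True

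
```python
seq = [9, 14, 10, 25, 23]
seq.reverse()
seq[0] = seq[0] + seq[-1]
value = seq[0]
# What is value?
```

Trace:
`seq = [9, 14, 10, 25, 23]` → seq = [9, 14, 10, 25, 23]
`seq.reverse()` → seq = [23, 25, 10, 14, 9]
`seq[0] = seq[0] + seq[-1]` → seq = [32, 25, 10, 14, 9]
`value = seq[0]` → value = 32
So value = 32

Answer: 32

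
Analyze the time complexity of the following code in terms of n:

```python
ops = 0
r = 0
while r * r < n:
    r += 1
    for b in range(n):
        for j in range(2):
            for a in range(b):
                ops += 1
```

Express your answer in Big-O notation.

Each loop level contributes: √n × n × 1 × n. Multiplying the contributions gives O(n^2√n).

Answer: O(n^2√n)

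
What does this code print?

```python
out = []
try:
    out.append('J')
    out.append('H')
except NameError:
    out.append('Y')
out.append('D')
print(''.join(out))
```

Execution trace: 'J' (try body) → 'H' (try body, no exception) → 'D' (after the try/except). Output: JHD

Answer: JHD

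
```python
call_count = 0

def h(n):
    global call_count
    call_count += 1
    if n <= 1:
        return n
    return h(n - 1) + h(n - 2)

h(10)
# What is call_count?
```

Calls(n) = 1 + Calls(n-1) + Calls(n-2); Calls(0)=Calls(1)=1. For n=10 this gives 177.

Answer: 177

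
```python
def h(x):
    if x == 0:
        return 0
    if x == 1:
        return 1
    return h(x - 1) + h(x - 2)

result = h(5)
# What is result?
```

Build up from base cases: h(0)=0, h(1)=1, h(2)=1, h(3)=2, h(4)=3, h(5)=5

Answer: 5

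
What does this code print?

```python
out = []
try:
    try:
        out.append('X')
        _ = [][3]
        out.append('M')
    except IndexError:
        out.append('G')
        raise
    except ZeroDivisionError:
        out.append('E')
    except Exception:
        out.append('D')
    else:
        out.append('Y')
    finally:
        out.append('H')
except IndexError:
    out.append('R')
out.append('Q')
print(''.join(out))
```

Execution trace: 'X' (inner try body) → 'G' (inner except IndexError) → 'H' (inner finally) → 'R' (outer except IndexError) → 'Q' (after the try/except). Output: XGHRQ

Answer: XGHRQ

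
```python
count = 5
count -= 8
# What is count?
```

Trace:
`count = 5` → count = 5
`count -= 8` → count = -3
So count = -3

Answer: -3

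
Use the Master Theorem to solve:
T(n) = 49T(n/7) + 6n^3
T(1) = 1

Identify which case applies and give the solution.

a=49, b=7, f(n)=6n^3. log_7(49) = 2. Since c=3 > 2 and the regularity condition holds (49(n/7)^3 = (49/7^3)n^3 with 49/7^3 < 1), Case 3 applies: T(n) = Θ(f(n)) = O(n^3).

Answer: O(n^3) - Case 3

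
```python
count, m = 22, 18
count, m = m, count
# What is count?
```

Trace:
`count, m = 22, 18` → count = 22; m = 18
`count, m = m, count` → count = 18; m = 22
So count = 18

Answer: 18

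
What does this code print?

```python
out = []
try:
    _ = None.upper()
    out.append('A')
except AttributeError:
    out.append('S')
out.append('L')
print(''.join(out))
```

Execution trace: 'S' (except AttributeError) → 'L' (after the try/except). Output: SL

Answer: SL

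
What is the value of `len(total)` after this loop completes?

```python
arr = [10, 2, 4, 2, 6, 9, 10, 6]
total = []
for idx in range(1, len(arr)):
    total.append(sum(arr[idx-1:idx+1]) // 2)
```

Number of 2-element averages
`total` takes the values: [] → [6] → [6, 3] → [6, 3, 3] → [6, 3, 3, 4] → [6, 3, 3, 4, 7] → [6, 3, 3, 4, 7, 9] → [6, 3, 3, 4, 7, 9, 8]
So `len(total)` = 7

Answer: 7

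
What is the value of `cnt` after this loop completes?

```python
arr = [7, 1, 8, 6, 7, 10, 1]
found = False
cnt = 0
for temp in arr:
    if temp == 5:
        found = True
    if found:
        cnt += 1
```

Count elements after first 5 in [7, 1, 8, 6, 7, 10, 1]
`cnt` takes the values: 0

Answer: 0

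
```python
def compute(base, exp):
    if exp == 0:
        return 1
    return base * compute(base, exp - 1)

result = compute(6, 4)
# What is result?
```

compute(6, 4) = 6 * 6 * 6 * 6 = 1296

Answer: 1296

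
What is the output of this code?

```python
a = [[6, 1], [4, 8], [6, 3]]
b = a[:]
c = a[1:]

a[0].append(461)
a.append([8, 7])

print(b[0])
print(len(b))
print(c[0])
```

Key concept: slice with nested mutation.
Step by step:
`a = [[6, 1], [4, 8], [6, 3]]` → a = [[6, 1], [4, 8], [6, 3]]
`b = a[:]` → b = [[6, 1], [4, 8], [6, 3]]
`c = a[1:]` → c = [[4, 8], [6, 3]]
`a[0].append(461)` → a = [[6, 1, 461], [4, 8], [6, 3]]; b = [[6, 1, 461], [4, 8], [6, 3]]
`a.append([8, 7])` → a = [[6, 1, 461], [4, 8], [6, 3], [8, 7]]
`print(b[0])` → prints [6, 1, 461]
`print(len(b))` → prints 3
`print(c[0])` → prints [4, 8]

Answer:
[6, 1, 461]
3
[4, 8]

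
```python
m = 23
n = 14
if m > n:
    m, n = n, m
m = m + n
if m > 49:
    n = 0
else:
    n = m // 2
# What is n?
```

Trace:
`m = 23` → m = 23
`n = 14` → n = 14
`if m > n: ...` → m > n is True → m = 14; n = 23
`m = m + n` → m = 37
`if m > 49: ...` → m > 49 is False, take else branch → n = 18
So n = 18

Answer: 18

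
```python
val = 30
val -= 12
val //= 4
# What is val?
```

Trace:
`val = 30` → val = 30
`val -= 12` → val = 18
`val //= 4` → val = 4
So val = 4

Answer: 4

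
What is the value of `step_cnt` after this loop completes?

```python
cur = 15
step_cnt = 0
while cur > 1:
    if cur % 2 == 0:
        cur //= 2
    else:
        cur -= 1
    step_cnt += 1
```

Steps to reduce 15 to 1
`step_cnt` takes the values: 0 → 1 → 2 → 3 → 4 → 5 → 6

Answer: 6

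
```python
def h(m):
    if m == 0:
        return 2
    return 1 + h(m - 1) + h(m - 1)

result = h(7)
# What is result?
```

h(m) = 1 + 2·h(m-1), h(0)=2. Closed form: (2+1)·2^7 - 1 = 383.

Answer: 383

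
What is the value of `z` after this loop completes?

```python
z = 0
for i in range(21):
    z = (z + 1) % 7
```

Increment mod 7, 21 times = 0
`z` takes the values: 0 → 1 → 2 → 3 → 4 → 5 → 6 → 0 → 1 → 2 → 3 → 4 → 5 → 6 → 0 → 1 → 2 → 3 → 4 → 5 → 6 → 0

Answer: 0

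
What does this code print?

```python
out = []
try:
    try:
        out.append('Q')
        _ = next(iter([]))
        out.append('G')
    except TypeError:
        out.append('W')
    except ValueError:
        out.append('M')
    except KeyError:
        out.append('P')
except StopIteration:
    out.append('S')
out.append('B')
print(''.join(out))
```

Execution trace: 'Q' (try body) → 'S' (outer except StopIteration) → 'B' (after the try/except). Output: QSB

Answer: QSB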